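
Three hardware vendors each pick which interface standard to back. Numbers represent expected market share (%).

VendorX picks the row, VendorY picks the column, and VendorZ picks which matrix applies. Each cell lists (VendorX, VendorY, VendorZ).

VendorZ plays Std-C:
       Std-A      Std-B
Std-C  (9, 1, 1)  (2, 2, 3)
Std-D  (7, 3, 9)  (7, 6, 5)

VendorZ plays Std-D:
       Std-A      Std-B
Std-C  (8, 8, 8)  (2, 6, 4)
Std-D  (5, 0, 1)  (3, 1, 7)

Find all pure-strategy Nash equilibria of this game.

Pure-strategy Nash equilibria: (Std-C, Std-A, Std-D) and (Std-D, Std-B, Std-D)

VendorX against (Std-A, Std-C): payoffs 9, 7 → best response Std-C.
VendorX against (Std-A, Std-D): payoffs 8, 5 → best response Std-C.
VendorX against (Std-B, Std-C): payoffs 2, 7 → best response Std-D.
VendorX against (Std-B, Std-D): payoffs 2, 3 → best response Std-D.
VendorY against (Std-C, Std-C): payoffs 1, 2 → best response Std-B.
VendorY against (Std-C, Std-D): payoffs 8, 6 → best response Std-A.
VendorY against (Std-D, Std-C): payoffs 3, 6 → best response Std-B.
VendorY against (Std-D, Std-D): payoffs 0, 1 → best response Std-B.
VendorZ against (Std-C, Std-A): payoffs 1, 8 → best response Std-D.
VendorZ against (Std-C, Std-B): payoffs 3, 4 → best response Std-D.
VendorZ against (Std-D, Std-A): payoffs 9, 1 → best response Std-C.
VendorZ against (Std-D, Std-B): payoffs 5, 7 → best response Std-D.
Mutual best responses: (Std-C, Std-A, Std-D); (Std-D, Std-B, Std-D).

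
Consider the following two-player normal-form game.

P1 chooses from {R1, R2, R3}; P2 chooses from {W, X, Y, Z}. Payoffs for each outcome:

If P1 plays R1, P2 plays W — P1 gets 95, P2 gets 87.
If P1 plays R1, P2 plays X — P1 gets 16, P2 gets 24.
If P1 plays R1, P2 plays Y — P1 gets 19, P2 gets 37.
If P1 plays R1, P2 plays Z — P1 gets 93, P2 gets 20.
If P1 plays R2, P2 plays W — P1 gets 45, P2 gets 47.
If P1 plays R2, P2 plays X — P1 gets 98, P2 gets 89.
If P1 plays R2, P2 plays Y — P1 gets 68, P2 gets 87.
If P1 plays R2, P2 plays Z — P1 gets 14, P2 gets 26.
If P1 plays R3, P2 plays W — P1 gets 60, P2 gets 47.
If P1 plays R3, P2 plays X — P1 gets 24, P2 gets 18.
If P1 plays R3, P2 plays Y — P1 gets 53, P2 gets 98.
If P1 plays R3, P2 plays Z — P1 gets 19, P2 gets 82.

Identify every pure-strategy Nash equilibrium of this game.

(R1, W): P1 gets 95, best alternative 60; P2 gets 87, best alternative 37. No profitable deviation — NE.
(R1, X): P1 can switch to R2 (16 → 98). Not NE.
(R1, Y): P1 can switch to R2 (19 → 68). Not NE.
(R1, Z): P2 can switch to W (20 → 87). Not NE.
(R2, W): P1 can switch to R1 (45 → 95). Not NE.
(R2, X): P1 gets 98, best alternative 24; P2 gets 89, best alternative 87. No profitable deviation — NE.
(R2, Y): P2 can switch to X (87 → 89). Not NE.
(R2, Z): P1 can switch to R1 (14 → 93). Not NE.
(R3, W): P1 can switch to R1 (60 → 95). Not NE.
(R3, X): P1 can switch to R2 (24 → 98). Not NE.
(R3, Y): P1 can switch to R2 (53 → 68). Not NE.
(R3, Z): P1 can switch to R1 (19 → 93). Not NE.

The pure Nash equilibria are (R1, W); (R2, X).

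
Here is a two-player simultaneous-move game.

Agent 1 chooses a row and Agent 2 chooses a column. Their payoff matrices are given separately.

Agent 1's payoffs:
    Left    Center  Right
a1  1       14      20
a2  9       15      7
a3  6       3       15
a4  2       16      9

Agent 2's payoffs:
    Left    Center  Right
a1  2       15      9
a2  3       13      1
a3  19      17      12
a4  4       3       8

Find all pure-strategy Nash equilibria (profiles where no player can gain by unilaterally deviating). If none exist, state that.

No pure-strategy Nash equilibrium.

(a1, Left): Agent 1 can switch to a2 (1 → 9). Not NE.
(a1, Center): Agent 1 can switch to a2 (14 → 15). Not NE.
(a1, Right): Agent 2 can switch to Center (9 → 15). Not NE.
(a2, Left): Agent 2 can switch to Center (3 → 13). Not NE.
(a2, Center): Agent 1 can switch to a4 (15 → 16). Not NE.
(a2, Right): Agent 1 can switch to a1 (7 → 20). Not NE.
(a3, Left): Agent 1 can switch to a2 (6 → 9). Not NE.
(a3, Center): Agent 1 can switch to a1 (3 → 14). Not NE.
(The remaining 4 profiles each have a profitable deviation by the same check.)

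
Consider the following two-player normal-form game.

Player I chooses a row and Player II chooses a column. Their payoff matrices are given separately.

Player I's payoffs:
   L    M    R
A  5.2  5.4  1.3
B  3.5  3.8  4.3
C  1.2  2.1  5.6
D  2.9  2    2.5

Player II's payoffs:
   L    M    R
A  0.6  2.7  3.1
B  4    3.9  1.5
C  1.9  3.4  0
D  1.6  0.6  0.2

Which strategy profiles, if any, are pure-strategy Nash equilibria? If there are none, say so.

Player I against L: payoffs 5.2, 3.5, 1.2, 2.9 → best response A.
Player I against M: payoffs 5.4, 3.8, 2.1, 2 → best response A.
Player I against R: payoffs 1.3, 4.3, 5.6, 2.5 → best response C.
Player II against A: payoffs 0.6, 2.7, 3.1 → best response R.
Player II against B: payoffs 4, 3.9, 1.5 → best response L.
Player II against C: payoffs 1.9, 3.4, 0 → best response M.
Player II against D: payoffs 1.6, 0.6, 0.2 → best response L.
No profile is a mutual best response for all players.

This game has no pure Nash equilibrium.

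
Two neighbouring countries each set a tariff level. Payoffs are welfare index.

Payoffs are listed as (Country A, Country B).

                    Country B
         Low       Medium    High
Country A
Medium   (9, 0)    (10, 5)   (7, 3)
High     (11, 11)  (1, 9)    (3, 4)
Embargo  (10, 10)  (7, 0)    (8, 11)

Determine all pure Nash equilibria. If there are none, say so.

(Medium, Medium); (High, Low); (Embargo, High)

(Medium, Low): Country A can switch to High (9 → 11). Not NE.
(Medium, Medium): Country A gets 10, best alternative 7; Country B gets 5, best alternative 3. No profitable deviation — NE.
(Medium, High): Country A can switch to Embargo (7 → 8). Not NE.
(High, Low): Country A gets 11, best alternative 10; Country B gets 11, best alternative 9. No profitable deviation — NE.
(High, Medium): Country A can switch to Medium (1 → 10). Not NE.
(High, High): Country A can switch to Medium (3 → 7). Not NE.
(Embargo, Low): Country A can switch to High (10 → 11). Not NE.
(Embargo, Medium): Country A can switch to Medium (7 → 10). Not NE.
(Embargo, High): Country A gets 8, best alternative 7; Country B gets 11, best alternative 10. No profitable deviation — NE.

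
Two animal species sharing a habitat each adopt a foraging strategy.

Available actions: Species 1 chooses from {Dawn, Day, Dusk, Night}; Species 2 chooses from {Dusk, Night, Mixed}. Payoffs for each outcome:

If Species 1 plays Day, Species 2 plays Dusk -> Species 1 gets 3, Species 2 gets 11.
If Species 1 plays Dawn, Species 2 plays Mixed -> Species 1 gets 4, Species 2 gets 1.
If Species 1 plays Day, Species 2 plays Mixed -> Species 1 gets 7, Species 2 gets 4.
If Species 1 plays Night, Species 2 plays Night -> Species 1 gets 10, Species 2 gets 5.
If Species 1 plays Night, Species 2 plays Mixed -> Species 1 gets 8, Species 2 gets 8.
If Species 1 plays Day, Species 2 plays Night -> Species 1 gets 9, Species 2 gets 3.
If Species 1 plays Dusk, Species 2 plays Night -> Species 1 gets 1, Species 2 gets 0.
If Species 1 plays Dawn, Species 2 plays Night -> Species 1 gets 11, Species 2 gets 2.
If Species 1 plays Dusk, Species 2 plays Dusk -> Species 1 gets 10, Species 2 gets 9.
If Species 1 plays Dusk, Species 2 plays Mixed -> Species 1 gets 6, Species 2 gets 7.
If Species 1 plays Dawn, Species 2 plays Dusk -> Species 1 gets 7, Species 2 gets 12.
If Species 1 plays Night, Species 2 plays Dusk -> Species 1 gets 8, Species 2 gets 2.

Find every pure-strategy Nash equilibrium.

(Dawn, Dusk): Species 1 can switch to Dusk (7 → 10). Not NE.
(Dawn, Night): Species 2 can switch to Dusk (2 → 12). Not NE.
(Dawn, Mixed): Species 1 can switch to Day (4 → 7). Not NE.
(Day, Dusk): Species 1 can switch to Dawn (3 → 7). Not NE.
(Day, Night): Species 1 can switch to Dawn (9 → 11). Not NE.
(Day, Mixed): Species 1 can switch to Night (7 → 8). Not NE.
(Dusk, Dusk): Species 1 gets 10, best alternative 8; Species 2 gets 9, best alternative 7. No profitable deviation — NE.
(Dusk, Night): Species 1 can switch to Dawn (1 → 11). Not NE.
(Dusk, Mixed): Species 1 can switch to Day (6 → 7). Not NE.
(Night, Dusk): Species 1 can switch to Dusk (8 → 10). Not NE.
(Night, Night): Species 1 can switch to Dawn (10 → 11). Not NE.
(Night, Mixed): Species 1 gets 8, best alternative 7; Species 2 gets 8, best alternative 5. No profitable deviation — NE.

The pure Nash equilibria are (Dusk, Dusk) and (Night, Mixed).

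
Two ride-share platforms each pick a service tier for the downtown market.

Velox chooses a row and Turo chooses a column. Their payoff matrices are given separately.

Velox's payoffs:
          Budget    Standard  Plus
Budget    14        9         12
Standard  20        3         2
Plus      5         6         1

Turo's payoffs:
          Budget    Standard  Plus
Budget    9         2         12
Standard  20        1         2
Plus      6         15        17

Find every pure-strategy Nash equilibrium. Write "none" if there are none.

Pure-strategy Nash equilibria: (Budget, Plus); (Standard, Budget)

Velox against Budget: payoffs 14, 20, 5 → best response Standard.
Velox against Standard: payoffs 9, 3, 6 → best response Budget.
Velox against Plus: payoffs 12, 2, 1 → best response Budget.
Turo against Budget: payoffs 9, 2, 12 → best response Plus.
Turo against Standard: payoffs 20, 1, 2 → best response Budget.
Turo against Plus: payoffs 6, 15, 17 → best response Plus.
Mutual best responses: (Budget, Plus); (Standard, Budget).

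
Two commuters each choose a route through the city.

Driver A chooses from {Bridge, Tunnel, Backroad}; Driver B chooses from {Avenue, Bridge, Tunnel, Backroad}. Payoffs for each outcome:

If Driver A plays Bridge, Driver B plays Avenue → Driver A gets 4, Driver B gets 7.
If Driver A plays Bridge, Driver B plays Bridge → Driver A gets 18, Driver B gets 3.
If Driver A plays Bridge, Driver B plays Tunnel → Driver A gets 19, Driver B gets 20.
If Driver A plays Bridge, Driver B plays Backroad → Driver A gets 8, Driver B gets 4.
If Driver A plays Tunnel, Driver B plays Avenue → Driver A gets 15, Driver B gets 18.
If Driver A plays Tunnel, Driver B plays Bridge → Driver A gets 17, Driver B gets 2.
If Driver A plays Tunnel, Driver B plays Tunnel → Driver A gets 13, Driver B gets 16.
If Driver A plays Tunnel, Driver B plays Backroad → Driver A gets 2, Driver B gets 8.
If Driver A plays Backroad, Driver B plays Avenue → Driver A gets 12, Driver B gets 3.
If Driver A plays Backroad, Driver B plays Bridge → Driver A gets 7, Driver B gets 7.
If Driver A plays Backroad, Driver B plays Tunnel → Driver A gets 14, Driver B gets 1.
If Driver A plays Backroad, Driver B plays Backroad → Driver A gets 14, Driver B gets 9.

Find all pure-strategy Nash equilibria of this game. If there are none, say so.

(Bridge, Avenue): Driver A can switch to Tunnel (4 → 15). Not NE.
(Bridge, Bridge): Driver B can switch to Avenue (3 → 7). Not NE.
(Bridge, Tunnel): Driver A gets 19, best alternative 14; Driver B gets 20, best alternative 7. No profitable deviation — NE.
(Bridge, Backroad): Driver A can switch to Backroad (8 → 14). Not NE.
(Tunnel, Avenue): Driver A gets 15, best alternative 12; Driver B gets 18, best alternative 16. No profitable deviation — NE.
(Tunnel, Bridge): Driver A can switch to Bridge (17 → 18). Not NE.
(Tunnel, Tunnel): Driver A can switch to Bridge (13 → 19). Not NE.
(Tunnel, Backroad): Driver A can switch to Bridge (2 → 8). Not NE.
(Backroad, Avenue): Driver A can switch to Tunnel (12 → 15). Not NE.
(Backroad, Bridge): Driver A can switch to Bridge (7 → 18). Not NE.
(Backroad, Tunnel): Driver A can switch to Bridge (14 → 19). Not NE.
(Backroad, Backroad): Driver A gets 14, best alternative 8; Driver B gets 9, best alternative 7. No profitable deviation — NE.

(Bridge, Tunnel); (Tunnel, Avenue); (Backroad, Backroad)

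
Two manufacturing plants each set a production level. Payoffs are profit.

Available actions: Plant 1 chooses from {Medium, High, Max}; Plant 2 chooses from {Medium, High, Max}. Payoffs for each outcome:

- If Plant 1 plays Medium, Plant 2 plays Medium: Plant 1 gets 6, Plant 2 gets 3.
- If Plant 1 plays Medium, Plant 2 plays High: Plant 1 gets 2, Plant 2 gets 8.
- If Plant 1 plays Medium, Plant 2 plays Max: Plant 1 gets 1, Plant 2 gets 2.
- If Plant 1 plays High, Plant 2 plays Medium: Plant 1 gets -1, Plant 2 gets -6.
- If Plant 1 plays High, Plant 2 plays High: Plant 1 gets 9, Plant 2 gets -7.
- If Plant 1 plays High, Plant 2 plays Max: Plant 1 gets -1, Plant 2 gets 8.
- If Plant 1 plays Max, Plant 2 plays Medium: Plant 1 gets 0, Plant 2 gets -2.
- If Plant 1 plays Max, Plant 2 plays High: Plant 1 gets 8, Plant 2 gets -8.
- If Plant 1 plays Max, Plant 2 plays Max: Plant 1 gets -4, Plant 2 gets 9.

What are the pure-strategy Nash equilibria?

(Medium, Medium): Plant 2 can switch to High (3 → 8). Not NE.
(Medium, High): Plant 1 can switch to High (2 → 9). Not NE.
(Medium, Max): Plant 2 can switch to Medium (2 → 3). Not NE.
(High, Medium): Plant 1 can switch to Medium (-1 → 6). Not NE.
(High, High): Plant 2 can switch to Medium (-7 → -6). Not NE.
(High, Max): Plant 1 can switch to Medium (-1 → 1). Not NE.
(Max, Medium): Plant 1 can switch to Medium (0 → 6). Not NE.
(Max, High): Plant 1 can switch to High (8 → 9). Not NE.
(Max, Max): Plant 1 can switch to Medium (-4 → 1). Not NE.

There is no pure-strategy Nash equilibrium.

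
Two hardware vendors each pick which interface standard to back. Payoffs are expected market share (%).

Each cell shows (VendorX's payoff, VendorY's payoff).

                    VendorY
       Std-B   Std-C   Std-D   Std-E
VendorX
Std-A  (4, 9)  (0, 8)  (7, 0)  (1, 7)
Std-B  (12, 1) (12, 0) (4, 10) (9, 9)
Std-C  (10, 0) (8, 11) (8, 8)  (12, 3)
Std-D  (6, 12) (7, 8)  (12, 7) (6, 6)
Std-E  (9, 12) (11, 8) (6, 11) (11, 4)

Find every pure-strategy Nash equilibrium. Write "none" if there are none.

No pure-strategy Nash equilibrium.

VendorX against Std-B: payoffs 4, 12, 10, 6, 9 → best response Std-B.
VendorX against Std-C: payoffs 0, 12, 8, 7, 11 → best response Std-B.
VendorX against Std-D: payoffs 7, 4, 8, 12, 6 → best response Std-D.
VendorX against Std-E: payoffs 1, 9, 12, 6, 11 → best response Std-C.
VendorY against Std-A: payoffs 9, 8, 0, 7 → best response Std-B.
VendorY against Std-B: payoffs 1, 0, 10, 9 → best response Std-D.
VendorY against Std-C: payoffs 0, 11, 8, 3 → best response Std-C.
VendorY against Std-D: payoffs 12, 8, 7, 6 → best response Std-B.
VendorY against Std-E: payoffs 12, 8, 11, 4 → best response Std-B.
No profile is a mutual best response for all players.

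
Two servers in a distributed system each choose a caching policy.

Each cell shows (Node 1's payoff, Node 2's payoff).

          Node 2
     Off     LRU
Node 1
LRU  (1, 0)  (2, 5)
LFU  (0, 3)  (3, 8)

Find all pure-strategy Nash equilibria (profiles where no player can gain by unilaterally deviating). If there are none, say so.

(LRU, Off): Node 2 can switch to LRU (0 → 5). Not NE.
(LRU, LRU): Node 1 can switch to LFU (2 → 3). Not NE.
(LFU, Off): Node 1 can switch to LRU (0 → 1). Not NE.
(LFU, LRU): Node 1 gets 3, best alternative 2; Node 2 gets 8, best alternative 3. No profitable deviation — NE.

Pure NE: (LFU, LRU)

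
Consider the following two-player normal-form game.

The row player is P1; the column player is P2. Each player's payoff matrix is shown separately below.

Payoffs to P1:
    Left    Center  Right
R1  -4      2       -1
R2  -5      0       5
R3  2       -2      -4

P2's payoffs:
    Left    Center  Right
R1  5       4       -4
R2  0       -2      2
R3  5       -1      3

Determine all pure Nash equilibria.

P1 against Left: payoffs -4, -5, 2 → best response R3.
P1 against Center: payoffs 2, 0, -2 → best response R1.
P1 against Right: payoffs -1, 5, -4 → best response R2.
P2 against R1: payoffs 5, 4, -4 → best response Left.
P2 against R2: payoffs 0, -2, 2 → best response Right.
P2 against R3: payoffs 5, -1, 3 → best response Left.
Mutual best responses: (R2, Right); (R3, Left).

(R2, Right); (R3, Left)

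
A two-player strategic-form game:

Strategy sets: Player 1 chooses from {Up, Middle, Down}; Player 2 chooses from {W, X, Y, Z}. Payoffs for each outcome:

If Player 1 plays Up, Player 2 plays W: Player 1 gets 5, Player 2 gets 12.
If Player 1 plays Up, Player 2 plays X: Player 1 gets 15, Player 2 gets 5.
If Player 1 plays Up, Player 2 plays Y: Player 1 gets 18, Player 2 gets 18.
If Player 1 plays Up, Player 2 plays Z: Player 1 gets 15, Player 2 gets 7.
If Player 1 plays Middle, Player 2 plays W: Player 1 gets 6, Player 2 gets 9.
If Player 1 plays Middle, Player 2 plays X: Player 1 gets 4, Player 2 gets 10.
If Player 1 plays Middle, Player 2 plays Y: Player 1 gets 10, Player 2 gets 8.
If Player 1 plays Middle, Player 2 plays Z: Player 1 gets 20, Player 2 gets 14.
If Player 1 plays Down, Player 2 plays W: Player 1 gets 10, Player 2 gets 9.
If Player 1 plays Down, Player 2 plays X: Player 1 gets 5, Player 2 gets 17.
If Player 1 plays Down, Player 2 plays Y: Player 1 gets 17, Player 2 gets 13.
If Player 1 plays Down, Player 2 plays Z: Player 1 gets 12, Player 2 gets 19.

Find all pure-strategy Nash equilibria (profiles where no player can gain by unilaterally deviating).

For each strategy profile, look for a profitable unilateral deviation.
(Up, W): Player 1 can switch to Middle (5 → 6). Not NE.
(Up, X): Player 2 can switch to W (5 → 12). Not NE.
(Up, Y): Player 1 gets 18, best alternative 17; Player 2 gets 18, best alternative 12. No profitable deviation — NE.
(Up, Z): Player 1 can switch to Middle (15 → 20). Not NE.
(Middle, W): Player 1 can switch to Down (6 → 10). Not NE.
(Middle, X): Player 1 can switch to Up (4 → 15). Not NE.
(Middle, Y): Player 1 can switch to Up (10 → 18). Not NE.
(Middle, Z): Player 1 gets 20, best alternative 15; Player 2 gets 14, best alternative 10. No profitable deviation — NE.
(Down, W): Player 2 can switch to X (9 → 17). Not NE.
(Down, X): Player 1 can switch to Up (5 → 15). Not NE.
(Down, Y): Player 1 can switch to Up (17 → 18). Not NE.
(Down, Z): Player 1 can switch to Up (12 → 15). Not NE.

(Up, Y); (Middle, Z)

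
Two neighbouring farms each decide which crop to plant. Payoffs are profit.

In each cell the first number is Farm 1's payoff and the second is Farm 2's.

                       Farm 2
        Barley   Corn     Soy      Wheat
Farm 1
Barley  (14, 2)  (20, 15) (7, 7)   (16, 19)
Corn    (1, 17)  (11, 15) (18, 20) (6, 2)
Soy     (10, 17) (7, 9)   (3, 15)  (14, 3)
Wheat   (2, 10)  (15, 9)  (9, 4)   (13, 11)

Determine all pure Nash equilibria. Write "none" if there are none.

Mark each player's best response to every combination of opponents' strategies; a profile where every player is best-responding is a pure Nash equilibrium.
Farm 1 against Barley: payoffs 14, 1, 10, 2 → best response Barley.
Farm 1 against Corn: payoffs 20, 11, 7, 15 → best response Barley.
Farm 1 against Soy: payoffs 7, 18, 3, 9 → best response Corn.
Farm 1 against Wheat: payoffs 16, 6, 14, 13 → best response Barley.
Farm 2 against Barley: payoffs 2, 15, 7, 19 → best response Wheat.
Farm 2 against Corn: payoffs 17, 15, 20, 2 → best response Soy.
Farm 2 against Soy: payoffs 17, 9, 15, 3 → best response Barley.
Farm 2 against Wheat: payoffs 10, 9, 4, 11 → best response Wheat.
Mutual best responses: (Barley, Wheat); (Corn, Soy).

(Barley, Wheat) and (Corn, Soy)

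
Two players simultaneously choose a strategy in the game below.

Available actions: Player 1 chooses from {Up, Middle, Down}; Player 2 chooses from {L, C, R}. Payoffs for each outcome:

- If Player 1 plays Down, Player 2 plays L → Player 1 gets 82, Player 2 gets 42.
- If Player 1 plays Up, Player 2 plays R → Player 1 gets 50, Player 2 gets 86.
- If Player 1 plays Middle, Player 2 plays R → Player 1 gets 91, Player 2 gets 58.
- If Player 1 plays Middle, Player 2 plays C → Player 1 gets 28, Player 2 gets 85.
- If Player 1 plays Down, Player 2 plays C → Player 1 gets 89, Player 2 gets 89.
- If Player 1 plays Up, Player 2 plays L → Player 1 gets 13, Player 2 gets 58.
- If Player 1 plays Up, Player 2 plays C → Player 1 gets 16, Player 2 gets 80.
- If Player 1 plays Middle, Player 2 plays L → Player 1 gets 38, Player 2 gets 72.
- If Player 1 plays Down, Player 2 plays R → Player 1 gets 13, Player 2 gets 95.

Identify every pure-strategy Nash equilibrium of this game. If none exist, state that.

This game has no pure Nash equilibrium.

(Up, L): Player 1 can switch to Middle (13 → 38). Not NE.
(Up, C): Player 1 can switch to Middle (16 → 28). Not NE.
(Up, R): Player 1 can switch to Middle (50 → 91). Not NE.
(Middle, L): Player 1 can switch to Down (38 → 82). Not NE.
(Middle, C): Player 1 can switch to Down (28 → 89). Not NE.
(Middle, R): Player 2 can switch to L (58 → 72). Not NE.
(Down, L): Player 2 can switch to C (42 → 89). Not NE.
(Down, C): Player 2 can switch to R (89 → 95). Not NE.
(The remaining 1 profile has a profitable deviation by the same check.)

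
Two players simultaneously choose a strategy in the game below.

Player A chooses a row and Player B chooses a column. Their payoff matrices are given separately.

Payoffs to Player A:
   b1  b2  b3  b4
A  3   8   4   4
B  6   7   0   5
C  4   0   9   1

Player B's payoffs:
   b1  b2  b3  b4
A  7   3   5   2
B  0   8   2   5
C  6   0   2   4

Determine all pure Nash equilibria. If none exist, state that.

none

Player A against b1: payoffs 3, 6, 4 → best response B.
Player A against b2: payoffs 8, 7, 0 → best response A.
Player A against b3: payoffs 4, 0, 9 → best response C.
Player A against b4: payoffs 4, 5, 1 → best response B.
Player B against A: payoffs 7, 3, 5, 2 → best response b1.
Player B against B: payoffs 0, 8, 2, 5 → best response b2.
Player B against C: payoffs 6, 0, 2, 4 → best response b1.
No profile is a mutual best response for all players.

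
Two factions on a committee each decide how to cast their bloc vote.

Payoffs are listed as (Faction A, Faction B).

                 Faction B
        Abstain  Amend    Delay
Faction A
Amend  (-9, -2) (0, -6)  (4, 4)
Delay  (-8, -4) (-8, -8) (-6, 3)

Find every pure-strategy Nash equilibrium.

Mark each player's best response to every combination of opponents' strategies; a profile where every player is best-responding is a pure Nash equilibrium.
Faction A against Abstain: payoffs -9, -8 → best response Delay.
Faction A against Amend: payoffs 0, -8 → best response Amend.
Faction A against Delay: payoffs 4, -6 → best response Amend.
Faction B against Amend: payoffs -2, -6, 4 → best response Delay.
Faction B against Delay: payoffs -4, -8, 3 → best response Delay.
Mutual best responses: (Amend, Delay).

Pure NE: (Amend, Delay)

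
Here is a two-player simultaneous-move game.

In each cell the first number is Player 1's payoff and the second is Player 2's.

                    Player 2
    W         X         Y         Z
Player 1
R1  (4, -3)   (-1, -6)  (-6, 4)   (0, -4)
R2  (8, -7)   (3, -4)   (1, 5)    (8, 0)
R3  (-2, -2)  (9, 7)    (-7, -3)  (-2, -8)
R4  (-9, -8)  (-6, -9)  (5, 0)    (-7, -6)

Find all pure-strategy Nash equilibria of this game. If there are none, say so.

Pure-strategy Nash equilibria: (R3, X) and (R4, Y)

For each player, find the best response to each opponent profile; mutual best responses are the pure NE.
Player 1 against W: payoffs 4, 8, -2, -9 → best response R2.
Player 1 against X: payoffs -1, 3, 9, -6 → best response R3.
Player 1 against Y: payoffs -6, 1, -7, 5 → best response R4.
Player 1 against Z: payoffs 0, 8, -2, -7 → best response R2.
Player 2 against R1: payoffs -3, -6, 4, -4 → best response Y.
Player 2 against R2: payoffs -7, -4, 5, 0 → best response Y.
Player 2 against R3: payoffs -2, 7, -3, -8 → best response X.
Player 2 against R4: payoffs -8, -9, 0, -6 → best response Y.
Mutual best responses: (R3, X); (R4, Y).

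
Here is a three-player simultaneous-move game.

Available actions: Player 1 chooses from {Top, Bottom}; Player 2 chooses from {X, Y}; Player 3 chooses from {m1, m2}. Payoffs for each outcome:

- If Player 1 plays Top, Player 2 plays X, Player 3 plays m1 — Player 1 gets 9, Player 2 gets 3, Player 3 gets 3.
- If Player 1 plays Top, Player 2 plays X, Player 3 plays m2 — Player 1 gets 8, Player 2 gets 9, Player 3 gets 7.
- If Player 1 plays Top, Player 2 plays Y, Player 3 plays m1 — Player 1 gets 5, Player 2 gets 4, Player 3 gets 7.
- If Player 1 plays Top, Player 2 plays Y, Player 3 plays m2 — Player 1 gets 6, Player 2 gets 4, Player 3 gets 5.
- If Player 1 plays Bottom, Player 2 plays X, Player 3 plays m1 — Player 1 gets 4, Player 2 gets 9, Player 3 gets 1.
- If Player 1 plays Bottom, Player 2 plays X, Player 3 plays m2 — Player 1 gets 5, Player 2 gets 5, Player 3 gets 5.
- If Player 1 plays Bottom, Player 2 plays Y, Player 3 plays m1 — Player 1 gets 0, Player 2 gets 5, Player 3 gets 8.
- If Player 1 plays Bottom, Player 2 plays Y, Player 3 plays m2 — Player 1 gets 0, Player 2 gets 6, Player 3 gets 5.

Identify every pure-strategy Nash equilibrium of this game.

The pure Nash equilibria are (Top, X, m2); (Top, Y, m1).

For each strategy profile, look for a profitable unilateral deviation.
(Top, X, m1): Player 2 can switch to Y (3 → 4). Not NE.
(Top, X, m2): Player 1 gets 8, best alternative 5; Player 2 gets 9, best alternative 4; Player 3 gets 7, best alternative 3. No profitable deviation — NE.
(Top, Y, m1): Player 1 gets 5, best alternative 0; Player 2 gets 4, best alternative 3; Player 3 gets 7, best alternative 5. No profitable deviation — NE.
(Top, Y, m2): Player 2 can switch to X (4 → 9). Not NE.
(Bottom, X, m1): Player 1 can switch to Top (4 → 9). Not NE.
(Bottom, X, m2): Player 1 can switch to Top (5 → 8). Not NE.
(Bottom, Y, m1): Player 1 can switch to Top (0 → 5). Not NE.
(Bottom, Y, m2): Player 1 can switch to Top (0 → 6). Not NE.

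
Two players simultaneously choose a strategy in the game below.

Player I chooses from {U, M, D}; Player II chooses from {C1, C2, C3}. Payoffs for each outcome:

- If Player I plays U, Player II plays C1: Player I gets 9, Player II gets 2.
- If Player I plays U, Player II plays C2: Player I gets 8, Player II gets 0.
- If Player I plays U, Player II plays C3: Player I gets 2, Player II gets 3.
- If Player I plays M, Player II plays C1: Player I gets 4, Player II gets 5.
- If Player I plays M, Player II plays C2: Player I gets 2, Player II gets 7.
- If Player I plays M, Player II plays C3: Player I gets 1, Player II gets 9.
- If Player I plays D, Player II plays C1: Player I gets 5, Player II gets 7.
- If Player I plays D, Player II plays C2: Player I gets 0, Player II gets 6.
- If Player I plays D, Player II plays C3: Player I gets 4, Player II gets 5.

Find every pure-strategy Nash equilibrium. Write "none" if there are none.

Check each profile: it is a Nash equilibrium iff no player can strictly gain by switching unilaterally.
(U, C1): Player II can switch to C3 (2 → 3). Not NE.
(U, C2): Player II can switch to C1 (0 → 2). Not NE.
(U, C3): Player I can switch to D (2 → 4). Not NE.
(M, C1): Player I can switch to U (4 → 9). Not NE.
(M, C2): Player I can switch to U (2 → 8). Not NE.
(M, C3): Player I can switch to U (1 → 2). Not NE.
(D, C1): Player I can switch to U (5 → 9). Not NE.
(D, C2): Player I can switch to U (0 → 8). Not NE.
(D, C3): Player II can switch to C1 (5 → 7). Not NE.

none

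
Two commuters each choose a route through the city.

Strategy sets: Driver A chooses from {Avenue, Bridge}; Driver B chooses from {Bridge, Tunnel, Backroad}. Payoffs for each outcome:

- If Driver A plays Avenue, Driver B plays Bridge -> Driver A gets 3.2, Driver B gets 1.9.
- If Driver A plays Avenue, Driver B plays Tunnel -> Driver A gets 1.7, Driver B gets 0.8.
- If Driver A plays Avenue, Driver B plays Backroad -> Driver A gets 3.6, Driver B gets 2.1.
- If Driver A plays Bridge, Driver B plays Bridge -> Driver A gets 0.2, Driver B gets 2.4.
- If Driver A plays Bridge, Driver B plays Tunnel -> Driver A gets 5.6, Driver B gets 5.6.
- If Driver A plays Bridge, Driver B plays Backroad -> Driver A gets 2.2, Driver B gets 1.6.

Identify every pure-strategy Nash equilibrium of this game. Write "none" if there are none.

For each player, find the best response to each opponent profile; mutual best responses are the pure NE.
Driver A against Bridge: payoffs 3.2, 0.2 → best response Avenue.
Driver A against Tunnel: payoffs 1.7, 5.6 → best response Bridge.
Driver A against Backroad: payoffs 3.6, 2.2 → best response Avenue.
Driver B against Avenue: payoffs 1.9, 0.8, 2.1 → best response Backroad.
Driver B against Bridge: payoffs 2.4, 5.6, 1.6 → best response Tunnel.
Mutual best responses: (Avenue, Backroad); (Bridge, Tunnel).

(Avenue, Backroad), (Bridge, Tunnel)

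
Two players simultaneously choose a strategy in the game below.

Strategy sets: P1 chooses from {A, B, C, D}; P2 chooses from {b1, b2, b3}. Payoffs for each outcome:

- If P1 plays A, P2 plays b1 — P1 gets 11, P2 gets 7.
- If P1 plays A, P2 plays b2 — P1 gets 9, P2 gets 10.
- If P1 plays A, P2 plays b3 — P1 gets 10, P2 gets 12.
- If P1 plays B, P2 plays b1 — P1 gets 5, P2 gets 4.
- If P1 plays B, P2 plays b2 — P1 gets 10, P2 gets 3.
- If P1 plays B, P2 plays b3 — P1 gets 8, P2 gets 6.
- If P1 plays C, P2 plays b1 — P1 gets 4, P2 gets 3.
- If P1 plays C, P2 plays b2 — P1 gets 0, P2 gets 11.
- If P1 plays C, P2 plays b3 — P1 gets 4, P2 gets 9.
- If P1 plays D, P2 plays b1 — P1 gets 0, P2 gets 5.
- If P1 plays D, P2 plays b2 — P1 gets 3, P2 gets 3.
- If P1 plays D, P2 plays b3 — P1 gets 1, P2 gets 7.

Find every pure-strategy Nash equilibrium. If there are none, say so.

(A, b3)

(A, b1): P2 can switch to b2 (7 → 10). Not NE.
(A, b2): P1 can switch to B (9 → 10). Not NE.
(A, b3): P1 gets 10, best alternative 8; P2 gets 12, best alternative 10. No profitable deviation — NE.
(B, b1): P1 can switch to A (5 → 11). Not NE.
(B, b2): P2 can switch to b1 (3 → 4). Not NE.
(B, b3): P1 can switch to A (8 → 10). Not NE.
(C, b1): P1 can switch to A (4 → 11). Not NE.
(C, b2): P1 can switch to A (0 → 9). Not NE.
(C, b3): P1 can switch to A (4 → 10). Not NE.
(The remaining 3 profiles each have a profitable deviation by the same check.)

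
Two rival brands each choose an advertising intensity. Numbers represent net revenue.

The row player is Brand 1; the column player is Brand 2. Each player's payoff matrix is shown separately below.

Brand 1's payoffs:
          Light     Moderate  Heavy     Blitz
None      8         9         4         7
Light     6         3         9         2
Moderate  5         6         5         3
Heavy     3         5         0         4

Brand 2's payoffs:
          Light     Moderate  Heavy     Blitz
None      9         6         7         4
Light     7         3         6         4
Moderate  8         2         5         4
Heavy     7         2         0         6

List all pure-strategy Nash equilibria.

(None, Light)

(None, Light): Brand 1 gets 8, best alternative 6; Brand 2 gets 9, best alternative 7. No profitable deviation — NE.
(None, Moderate): Brand 2 can switch to Light (6 → 9). Not NE.
(None, Heavy): Brand 1 can switch to Light (4 → 9). Not NE.
(None, Blitz): Brand 2 can switch to Light (4 → 9). Not NE.
(Light, Light): Brand 1 can switch to None (6 → 8). Not NE.
(Light, Moderate): Brand 1 can switch to None (3 → 9). Not NE.
(Light, Heavy): Brand 2 can switch to Light (6 → 7). Not NE.
(Light, Blitz): Brand 1 can switch to None (2 → 7). Not NE.
(Moderate, Light): Brand 1 can switch to None (5 → 8). Not NE.
(The remaining 7 profiles each have a profitable deviation by the same check.)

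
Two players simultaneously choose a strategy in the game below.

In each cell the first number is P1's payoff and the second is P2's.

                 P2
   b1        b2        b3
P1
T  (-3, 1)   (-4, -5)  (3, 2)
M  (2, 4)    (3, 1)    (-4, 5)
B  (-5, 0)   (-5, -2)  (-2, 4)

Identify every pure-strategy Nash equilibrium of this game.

(T, b1): P1 can switch to M (-3 → 2). Not NE.
(T, b2): P1 can switch to M (-4 → 3). Not NE.
(T, b3): P1 gets 3, best alternative -2; P2 gets 2, best alternative 1. No profitable deviation — NE.
(M, b1): P2 can switch to b3 (4 → 5). Not NE.
(M, b2): P2 can switch to b1 (1 → 4). Not NE.
(M, b3): P1 can switch to T (-4 → 3). Not NE.
(B, b1): P1 can switch to T (-5 → -3). Not NE.
(The remaining 2 profiles each have a profitable deviation by the same check.)

(T, b3)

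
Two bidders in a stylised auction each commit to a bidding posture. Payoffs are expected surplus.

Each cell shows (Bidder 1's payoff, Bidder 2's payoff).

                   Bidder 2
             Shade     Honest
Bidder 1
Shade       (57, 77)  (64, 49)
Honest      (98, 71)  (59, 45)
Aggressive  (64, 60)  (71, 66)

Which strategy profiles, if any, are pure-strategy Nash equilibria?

The pure Nash equilibria are (Honest, Shade), (Aggressive, Honest).

For each strategy profile, look for a profitable unilateral deviation.
(Shade, Shade): Bidder 1 can switch to Honest (57 → 98). Not NE.
(Shade, Honest): Bidder 1 can switch to Aggressive (64 → 71). Not NE.
(Honest, Shade): Bidder 1 gets 98, best alternative 64; Bidder 2 gets 71, best alternative 45. No profitable deviation — NE.
(Honest, Honest): Bidder 1 can switch to Shade (59 → 64). Not NE.
(Aggressive, Shade): Bidder 1 can switch to Honest (64 → 98). Not NE.
(Aggressive, Honest): Bidder 1 gets 71, best alternative 64; Bidder 2 gets 66, best alternative 60. No profitable deviation — NE.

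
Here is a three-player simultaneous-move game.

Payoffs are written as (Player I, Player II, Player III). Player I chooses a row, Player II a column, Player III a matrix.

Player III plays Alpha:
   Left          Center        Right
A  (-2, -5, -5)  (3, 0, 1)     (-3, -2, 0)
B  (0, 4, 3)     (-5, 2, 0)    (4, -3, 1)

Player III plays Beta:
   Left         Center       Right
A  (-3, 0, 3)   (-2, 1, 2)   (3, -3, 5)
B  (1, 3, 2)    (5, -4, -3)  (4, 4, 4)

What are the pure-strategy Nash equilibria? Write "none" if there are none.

(A, Left, Alpha): Player I can switch to B (-2 → 0). Not NE.
(A, Left, Beta): Player I can switch to B (-3 → 1). Not NE.
(A, Center, Alpha): Player III can switch to Beta (1 → 2). Not NE.
(A, Center, Beta): Player I can switch to B (-2 → 5). Not NE.
(A, Right, Alpha): Player I can switch to B (-3 → 4). Not NE.
(A, Right, Beta): Player I can switch to B (3 → 4). Not NE.
(B, Left, Alpha): Player I gets 0, best alternative -2; Player II gets 4, best alternative 2; Player III gets 3, best alternative 2. No profitable deviation — NE.
(B, Left, Beta): Player II can switch to Right (3 → 4). Not NE.
(B, Center, Alpha): Player I can switch to A (-5 → 3). Not NE.
(B, Center, Beta): Player II can switch to Left (-4 → 3). Not NE.
(B, Right, Alpha): Player II can switch to Left (-3 → 4). Not NE.
(B, Right, Beta): Player I gets 4, best alternative 3; Player II gets 4, best alternative 3; Player III gets 4, best alternative 1. No profitable deviation — NE.

(B, Left, Alpha) and (B, Right, Beta)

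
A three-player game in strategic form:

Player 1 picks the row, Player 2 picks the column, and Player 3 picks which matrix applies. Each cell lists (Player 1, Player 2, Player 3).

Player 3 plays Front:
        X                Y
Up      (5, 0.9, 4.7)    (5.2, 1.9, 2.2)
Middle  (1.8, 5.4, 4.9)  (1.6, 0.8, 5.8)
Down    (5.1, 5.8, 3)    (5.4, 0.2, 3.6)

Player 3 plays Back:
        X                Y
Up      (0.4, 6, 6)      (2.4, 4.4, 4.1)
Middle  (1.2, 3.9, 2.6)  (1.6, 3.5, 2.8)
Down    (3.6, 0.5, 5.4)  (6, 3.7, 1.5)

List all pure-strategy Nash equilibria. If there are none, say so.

No pure-strategy Nash equilibrium.

Player 1 against (X, Front): payoffs 5, 1.8, 5.1 → best response Down.
Player 1 against (X, Back): payoffs 0.4, 1.2, 3.6 → best response Down.
Player 1 against (Y, Front): payoffs 5.2, 1.6, 5.4 → best response Down.
Player 1 against (Y, Back): payoffs 2.4, 1.6, 6 → best response Down.
Player 2 against (Up, Front): payoffs 0.9, 1.9 → best response Y.
Player 2 against (Up, Back): payoffs 6, 4.4 → best response X.
Player 2 against (Middle, Front): payoffs 5.4, 0.8 → best response X.
Player 2 against (Middle, Back): payoffs 3.9, 3.5 → best response X.
Player 2 against (Down, Front): payoffs 5.8, 0.2 → best response X.
Player 2 against (Down, Back): payoffs 0.5, 3.7 → best response Y.
Player 3 against (Up, X): payoffs 4.7, 6 → best response Back.
Player 3 against (Up, Y): payoffs 2.2, 4.1 → best response Back.
Player 3 against (Middle, X): payoffs 4.9, 2.6 → best response Front.
Player 3 against (Middle, Y): payoffs 5.8, 2.8 → best response Front.
Player 3 against (Down, X): payoffs 3, 5.4 → best response Back.
Player 3 against (Down, Y): payoffs 3.6, 1.5 → best response Front.
No profile is a mutual best response for all players.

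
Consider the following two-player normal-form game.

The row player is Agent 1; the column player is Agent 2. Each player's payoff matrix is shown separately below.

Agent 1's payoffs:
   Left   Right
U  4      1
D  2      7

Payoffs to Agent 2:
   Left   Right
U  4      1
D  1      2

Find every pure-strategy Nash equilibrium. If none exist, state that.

(U, Left); (D, Right)

(U, Left): Agent 1 gets 4, best alternative 2; Agent 2 gets 4, best alternative 1. No profitable deviation — NE.
(U, Right): Agent 1 can switch to D (1 → 7). Not NE.
(D, Left): Agent 1 can switch to U (2 → 4). Not NE.
(D, Right): Agent 1 gets 7, best alternative 1; Agent 2 gets 2, best alternative 1. No profitable deviation — NE.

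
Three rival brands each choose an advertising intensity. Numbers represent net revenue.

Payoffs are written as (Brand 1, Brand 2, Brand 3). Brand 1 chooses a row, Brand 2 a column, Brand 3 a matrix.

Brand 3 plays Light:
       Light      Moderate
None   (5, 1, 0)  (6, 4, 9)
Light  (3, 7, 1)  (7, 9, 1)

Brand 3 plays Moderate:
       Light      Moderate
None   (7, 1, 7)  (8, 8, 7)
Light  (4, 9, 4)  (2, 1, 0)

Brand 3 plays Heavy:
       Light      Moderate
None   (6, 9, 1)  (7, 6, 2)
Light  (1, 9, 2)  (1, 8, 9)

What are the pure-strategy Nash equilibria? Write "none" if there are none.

There is no pure-strategy Nash equilibrium.

(None, Light, Light): Brand 2 can switch to Moderate (1 → 4). Not NE.
(None, Light, Moderate): Brand 2 can switch to Moderate (1 → 8). Not NE.
(None, Light, Heavy): Brand 3 can switch to Moderate (1 → 7). Not NE.
(None, Moderate, Light): Brand 1 can switch to Light (6 → 7). Not NE.
(None, Moderate, Moderate): Brand 3 can switch to Light (7 → 9). Not NE.
(None, Moderate, Heavy): Brand 2 can switch to Light (6 → 9). Not NE.
(Light, Light, Light): Brand 1 can switch to None (3 → 5). Not NE.
(Light, Light, Moderate): Brand 1 can switch to None (4 → 7). Not NE.
(The remaining 4 profiles each have a profitable deviation by the same check.)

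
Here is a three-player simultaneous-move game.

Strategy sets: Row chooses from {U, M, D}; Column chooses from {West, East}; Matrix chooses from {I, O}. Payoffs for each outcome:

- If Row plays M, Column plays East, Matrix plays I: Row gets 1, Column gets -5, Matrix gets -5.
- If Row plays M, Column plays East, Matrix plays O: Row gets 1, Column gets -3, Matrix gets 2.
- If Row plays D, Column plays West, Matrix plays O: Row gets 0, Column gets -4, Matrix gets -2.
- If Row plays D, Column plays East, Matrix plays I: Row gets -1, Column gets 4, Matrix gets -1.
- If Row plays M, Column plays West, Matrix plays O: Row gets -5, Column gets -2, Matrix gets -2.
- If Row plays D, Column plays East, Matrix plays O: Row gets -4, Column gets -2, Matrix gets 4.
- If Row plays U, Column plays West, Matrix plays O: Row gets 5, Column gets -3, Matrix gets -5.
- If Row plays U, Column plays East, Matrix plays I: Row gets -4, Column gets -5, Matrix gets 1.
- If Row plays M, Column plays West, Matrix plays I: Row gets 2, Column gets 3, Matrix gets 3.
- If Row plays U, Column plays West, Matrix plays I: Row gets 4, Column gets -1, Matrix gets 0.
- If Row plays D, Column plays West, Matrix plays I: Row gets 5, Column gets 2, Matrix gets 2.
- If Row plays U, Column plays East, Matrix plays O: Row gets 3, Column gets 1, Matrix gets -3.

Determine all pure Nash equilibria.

Row against (West, I): payoffs 4, 2, 5 → best response D.
Row against (West, O): payoffs 5, -5, 0 → best response U.
Row against (East, I): payoffs -4, 1, -1 → best response M.
Row against (East, O): payoffs 3, 1, -4 → best response U.
Column against (U, I): payoffs -1, -5 → best response West.
Column against (U, O): payoffs -3, 1 → best response East.
Column against (M, I): payoffs 3, -5 → best response West.
Column against (M, O): payoffs -2, -3 → best response West.
Column against (D, I): payoffs 2, 4 → best response East.
Column against (D, O): payoffs -4, -2 → best response East.
Matrix against (U, West): payoffs 0, -5 → best response I.
Matrix against (U, East): payoffs 1, -3 → best response I.
Matrix against (M, West): payoffs 3, -2 → best response I.
Matrix against (M, East): payoffs -5, 2 → best response O.
Matrix against (D, West): payoffs 2, -2 → best response I.
Matrix against (D, East): payoffs -1, 4 → best response O.
No profile is a mutual best response for all players.

This game has no pure Nash equilibrium.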